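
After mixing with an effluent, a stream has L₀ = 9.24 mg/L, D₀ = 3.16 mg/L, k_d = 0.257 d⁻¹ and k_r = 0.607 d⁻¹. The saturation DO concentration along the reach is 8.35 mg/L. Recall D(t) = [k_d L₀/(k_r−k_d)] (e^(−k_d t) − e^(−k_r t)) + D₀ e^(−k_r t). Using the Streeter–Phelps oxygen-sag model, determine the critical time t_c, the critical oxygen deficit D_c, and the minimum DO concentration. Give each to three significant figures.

t_c = [1/(k_r−k_d)] ln[(k_r/k_d)(1 − D₀(k_r−k_d)/(k_d L₀))]
= [1/(0.607−0.257)] ln[(0.607/0.257)(1 − 3.16×0.3500/(0.257×9.24))]
= (1/0.3500) ln[2.362 × 0.5343] = 2.857 × ln(1.262) = 2.857 × 0.2326 = 0.6645 d.
D_c = (k_d/k_r) L₀ e^(−k_d t_c) = (0.257/0.607) × 9.24 × e^(−0.257×0.6645) = 0.4234 × 9.24 × 0.8430 = 3.298 mg/L.
Minimum DO = C_s − D_c = 8.35 − 3.298 = 5.052 mg/L.

t_c ≈ 0.664 d; D_c ≈ 3.30 mg/L; min DO ≈ 5.05 mg/L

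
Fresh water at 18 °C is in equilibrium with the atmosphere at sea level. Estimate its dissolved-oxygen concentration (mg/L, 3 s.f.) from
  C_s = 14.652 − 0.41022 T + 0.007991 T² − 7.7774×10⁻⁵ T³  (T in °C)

C_s ≈ 9.40 mg/L

C_s = 14.652 − 0.41022×18 + 0.007991×18² − 7.7774×10⁻⁵×18³ = 9.404 mg/L.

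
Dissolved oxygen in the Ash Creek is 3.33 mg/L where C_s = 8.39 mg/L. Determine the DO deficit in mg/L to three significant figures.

D = C_s − C = 8.39 − 3.33 = 5.06 mg/L.

D ≈ 5.06 mg/L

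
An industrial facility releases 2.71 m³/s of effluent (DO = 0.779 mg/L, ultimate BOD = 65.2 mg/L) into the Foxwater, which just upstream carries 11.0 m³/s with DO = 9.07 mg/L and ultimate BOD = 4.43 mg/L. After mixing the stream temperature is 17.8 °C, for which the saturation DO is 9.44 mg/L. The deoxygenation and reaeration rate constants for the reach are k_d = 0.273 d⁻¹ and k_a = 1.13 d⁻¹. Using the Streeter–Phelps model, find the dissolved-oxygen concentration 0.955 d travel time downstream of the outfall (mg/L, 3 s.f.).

DO ≈ 6.50 mg/L

Mixed DO = (11.0×9.07 + 2.71×0.779)/(11.0+2.71) = 101.9/13.71 = 7.431 mg/L.
Mixed L₀ = (11.0×4.43 + 2.71×65.2)/(13.71) = 225.4/13.71 = 16.44 mg/L.
Initial deficit D₀ = C_s − DO₀ = 9.44 − 7.431 = 2.009 mg/L.
D(0.955) = [0.273×16.44/(1.13−0.273)](e^(−0.273×0.955) − e^(−1.13×0.955)) + 2.009 e^(−1.13×0.955)
= 5.238 × (0.7705 − 0.3399) + 2.009 × 0.3399 = 2.938 mg/L.
DO = 9.44 − 2.938 = 6.502 mg/L.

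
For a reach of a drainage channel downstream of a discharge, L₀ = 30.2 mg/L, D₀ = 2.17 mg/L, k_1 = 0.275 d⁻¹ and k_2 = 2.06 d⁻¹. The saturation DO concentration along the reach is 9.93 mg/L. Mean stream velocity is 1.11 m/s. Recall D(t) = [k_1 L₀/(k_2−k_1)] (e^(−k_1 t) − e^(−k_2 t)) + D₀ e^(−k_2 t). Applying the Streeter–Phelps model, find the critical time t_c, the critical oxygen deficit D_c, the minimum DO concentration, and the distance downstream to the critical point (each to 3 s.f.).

t_c ≈ 0.776 d; D_c ≈ 3.26 mg/L; min DO ≈ 6.67 mg/L; x_c ≈ 74.4 km

At the critical point dD/dt = 0, so k_1 L₀ e^(−k_1 t) = k_2 D. Substituting D(t) from the Streeter–Phelps equation and solving for t gives
t_c = ln[(k_2/k_1)(1 − D₀(k_2−k_1)/(k_1 L₀))] / (k_2−k_1).
Here k_2−k_1 = 1.785 d⁻¹ and 1 − D₀(k_2−k_1)/(k_1 L₀) = 1 − 2.17×1.785/(0.275×30.2) = 0.5336, so
t_c = ln(7.491 × 0.5336) / 1.785 = 1.386 / 1.785 = 0.7762 d.
L(t_c) = L₀ e^(−k_1 t_c) = 30.2 × 0.8078 = 24.39 mg/L, and at the critical point k_2 D_c = k_1 L, so D_c = (0.275/2.06) × 24.39 = 3.257 mg/L.
Minimum DO = C_s − D_c = 9.93 − 3.257 = 6.673 mg/L.
x_c = v t_c = 1.11 m/s × 0.7762 d × 86400 s/d = 74440 m ≈ 74.4 km.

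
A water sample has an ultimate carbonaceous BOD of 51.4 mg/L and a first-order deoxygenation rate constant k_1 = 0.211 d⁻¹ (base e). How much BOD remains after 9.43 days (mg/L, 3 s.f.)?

L_t = L₀ e^(−k_1 t) = 51.4 × e^(−0.211×9.43) = 51.4 × 0.1367 = 7.028 mg/L.

L ≈ 7.03 mg/L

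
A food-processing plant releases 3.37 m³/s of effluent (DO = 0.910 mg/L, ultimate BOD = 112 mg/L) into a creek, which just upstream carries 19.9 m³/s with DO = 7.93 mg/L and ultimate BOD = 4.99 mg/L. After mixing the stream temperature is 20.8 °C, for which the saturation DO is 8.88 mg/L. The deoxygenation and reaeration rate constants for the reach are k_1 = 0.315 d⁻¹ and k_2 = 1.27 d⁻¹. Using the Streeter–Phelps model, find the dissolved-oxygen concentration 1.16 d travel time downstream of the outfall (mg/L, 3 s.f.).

DO ≈ 5.29 mg/L

Mixed DO = (19.9×7.93 + 3.37×0.910)/(19.9+3.37) = 160.9/23.27 = 6.913 mg/L.
Mixed L₀ = (19.9×4.99 + 3.37×112)/(23.27) = 476.7/23.27 = 20.49 mg/L.
Initial deficit D₀ = C_s − DO₀ = 8.88 − 6.913 = 1.967 mg/L.
D(1.16) = [0.315×20.49/(1.27−0.315)](e^(−0.315×1.16) − e^(−1.27×1.16)) + 1.967 e^(−1.27×1.16)
= 6.758 × (0.6939 − 0.2292) + 1.967 × 0.2292 = 3.591 mg/L.
DO = 8.88 − 3.591 = 5.289 mg/L.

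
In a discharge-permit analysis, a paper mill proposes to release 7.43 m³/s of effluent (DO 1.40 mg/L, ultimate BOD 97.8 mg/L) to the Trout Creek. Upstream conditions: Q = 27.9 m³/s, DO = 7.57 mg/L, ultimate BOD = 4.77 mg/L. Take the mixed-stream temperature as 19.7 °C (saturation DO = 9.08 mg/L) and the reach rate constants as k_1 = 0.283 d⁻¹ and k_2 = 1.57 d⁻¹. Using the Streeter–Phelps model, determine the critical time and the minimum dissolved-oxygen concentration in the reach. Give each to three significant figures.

t_c ≈ 0.753 d; minimum DO ≈ 5.54 mg/L

Mixed DO = (27.9×7.57 + 7.43×1.40)/(27.9+7.43) = 221.6/35.33 = 6.272 mg/L.
Mixed L₀ = (27.9×4.77 + 7.43×97.8)/(35.33) = 859.7/35.33 = 24.33 mg/L.
Initial deficit D₀ = C_s − DO₀ = 9.08 − 6.272 = 2.808 mg/L.
t_c = (1/1.287) ln[(1.57/0.283)(1 − 2.808×1.287/(0.283×24.33))] = 0.7770 × ln(2.637) = 0.7534 d.
D_c = (0.283/1.57) × 24.33 × e^(−0.283×0.7534) = 0.1803 × 24.33 × 0.8080 = 3.544 mg/L.
Minimum DO = 9.08 − 3.544 = 5.536 mg/L.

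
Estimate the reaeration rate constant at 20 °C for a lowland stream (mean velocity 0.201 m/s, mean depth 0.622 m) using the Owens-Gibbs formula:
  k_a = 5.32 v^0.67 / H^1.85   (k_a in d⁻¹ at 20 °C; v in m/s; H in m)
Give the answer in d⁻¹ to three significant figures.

k_a ≈ 4.37 d⁻¹

k_a = 5.32 × 0.201^0.67 / 0.622^1.85 = 5.32 × 0.3413 / 0.4154 = 4.371 d⁻¹.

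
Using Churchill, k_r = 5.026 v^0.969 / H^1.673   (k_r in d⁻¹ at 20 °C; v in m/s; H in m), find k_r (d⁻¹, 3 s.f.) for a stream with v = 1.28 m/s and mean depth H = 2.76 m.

k_r = 5.026 × 1.28^0.969 / 2.76^1.673 = 5.026 × 1.270 / 5.466 = 1.168 d⁻¹.

k_r ≈ 1.17 d⁻¹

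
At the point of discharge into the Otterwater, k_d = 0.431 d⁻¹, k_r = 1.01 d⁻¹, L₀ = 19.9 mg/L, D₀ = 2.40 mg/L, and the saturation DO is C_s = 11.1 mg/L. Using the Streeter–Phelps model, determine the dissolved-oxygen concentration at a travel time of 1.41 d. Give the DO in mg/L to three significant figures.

k_d L₀/(k_r−k_d) = 0.431×19.9/(1.01−0.431) = 8.577/0.5790 = 14.81 mg/L.
e^(−k_d t) = e^(−0.431×1.410) = 0.5446; e^(−k_r t) = e^(−1.01×1.410) = 0.2407.
D = 14.81 × (0.5446 − 0.2407) + 2.40 × 0.2407 = 4.501 + 0.5777 = 5.079 mg/L.
DO = C_s − D = 11.1 − 5.079 = 6.021 mg/L.

DO ≈ 6.02 mg/L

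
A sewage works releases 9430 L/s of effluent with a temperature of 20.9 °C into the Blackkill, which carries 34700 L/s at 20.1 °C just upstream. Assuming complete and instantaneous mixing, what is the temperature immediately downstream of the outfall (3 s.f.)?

20.3 °C

Flow-weighted mixing: C = (Q_r C_r + Q_w C_w)/(Q_r + Q_w)
= (34700×20.1 + 9430×20.9)/(34700 + 9430) = 894600/44130 = 20.27 °C.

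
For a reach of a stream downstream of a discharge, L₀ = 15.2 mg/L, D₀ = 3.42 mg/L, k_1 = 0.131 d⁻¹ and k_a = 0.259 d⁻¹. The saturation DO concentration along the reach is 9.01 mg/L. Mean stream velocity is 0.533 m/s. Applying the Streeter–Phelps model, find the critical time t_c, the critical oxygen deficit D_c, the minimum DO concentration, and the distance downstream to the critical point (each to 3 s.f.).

t_c = [1/(k_a−k_1)] ln[(k_a/k_1)(1 − D₀(k_a−k_1)/(k_1 L₀))]
= [1/(0.259−0.131)] ln[(0.259/0.131)(1 − 3.42×0.1280/(0.131×15.2))]
= (1/0.1280) ln[1.977 × 0.7802] = 7.812 × ln(1.542) = 7.812 × 0.4334 = 3.386 d.
L(t_c) = L₀ e^(−k_1 t_c) = 15.2 × 0.6418 = 9.755 mg/L, and at the critical point k_a D_c = k_1 L, so D_c = (0.131/0.259) × 9.755 = 4.934 mg/L.
Minimum DO = C_s − D_c = 9.01 − 4.934 = 4.076 mg/L.
x_c = v t_c = 0.533 m/s × 3.386 d × 86400 s/d = 155900 m ≈ 156 km.

t_c ≈ 3.39 d; D_c ≈ 4.93 mg/L; min DO ≈ 4.08 mg/L; x_c ≈ 156 km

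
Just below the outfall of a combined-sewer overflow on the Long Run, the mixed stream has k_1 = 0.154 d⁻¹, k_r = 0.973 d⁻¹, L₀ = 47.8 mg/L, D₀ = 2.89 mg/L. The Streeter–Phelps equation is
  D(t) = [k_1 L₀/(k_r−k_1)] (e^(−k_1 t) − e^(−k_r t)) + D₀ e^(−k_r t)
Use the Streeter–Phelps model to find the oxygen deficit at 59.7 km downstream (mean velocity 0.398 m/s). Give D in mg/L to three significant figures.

D ≈ 5.75 mg/L

Travel time t = x/v = 59.7 km / (0.398 m/s) = 59700 m / 0.398 m/s = 150000 s = 1.736 d.
k_1 L₀/(k_r−k_1) = 0.154×47.8/(0.973−0.154) = 7.361/0.8190 = 8.988 mg/L.
e^(−k_1 t) = e^(−0.154×1.736) = 0.7654; e^(−k_r t) = e^(−0.973×1.736) = 0.1847.
D = 8.988 × (0.7654 − 0.1847) + 2.89 × 0.1847 = 5.220 + 0.5337 = 5.753 mg/L.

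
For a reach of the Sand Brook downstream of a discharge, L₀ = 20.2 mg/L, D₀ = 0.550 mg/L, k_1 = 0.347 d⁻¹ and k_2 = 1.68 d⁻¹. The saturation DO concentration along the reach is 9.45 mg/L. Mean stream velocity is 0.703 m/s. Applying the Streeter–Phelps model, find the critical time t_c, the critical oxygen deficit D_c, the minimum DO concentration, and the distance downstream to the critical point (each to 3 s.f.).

t_c ≈ 1.10 d; D_c ≈ 2.85 mg/L; min DO ≈ 6.60 mg/L; x_c ≈ 66.8 km

t_c = [1/(k_2−k_1)] ln[(k_2/k_1)(1 − D₀(k_2−k_1)/(k_1 L₀))]
= [1/(1.68−0.347)] ln[(1.68/0.347)(1 − 0.550×1.333/(0.347×20.2))]
= (1/1.333) ln[4.841 × 0.8954] = 0.7502 × ln(4.335) = 0.7502 × 1.467 = 1.100 d.
L(t_c) = L₀ e^(−k_1 t_c) = 20.2 × 0.6826 = 13.79 mg/L, and at the critical point k_2 D_c = k_1 L, so D_c = (0.347/1.68) × 13.79 = 2.848 mg/L.
Minimum DO = C_s − D_c = 9.45 − 2.848 = 6.602 mg/L.
x_c = v t_c = 0.703 m/s × 1.100 d × 86400 s/d = 66830 m ≈ 66.8 km.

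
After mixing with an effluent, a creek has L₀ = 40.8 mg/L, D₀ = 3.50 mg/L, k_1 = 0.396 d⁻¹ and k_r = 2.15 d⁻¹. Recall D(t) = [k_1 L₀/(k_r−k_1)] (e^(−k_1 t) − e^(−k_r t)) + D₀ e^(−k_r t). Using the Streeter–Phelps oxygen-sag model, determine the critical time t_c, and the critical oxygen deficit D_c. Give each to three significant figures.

t_c ≈ 0.692 d; D_c ≈ 5.71 mg/L

At the critical point dD/dt = 0, so k_1 L₀ e^(−k_1 t) = k_r D. Substituting D(t) from the Streeter–Phelps equation and solving for t gives
t_c = ln[(k_r/k_1)(1 − D₀(k_r−k_1)/(k_1 L₀))] / (k_r−k_1).
Here k_r−k_1 = 1.754 d⁻¹ and 1 − D₀(k_r−k_1)/(k_1 L₀) = 1 − 3.50×1.754/(0.396×40.8) = 0.6200, so
t_c = ln(5.429 × 0.6200) / 1.754 = 1.214 / 1.754 = 0.6920 d.
D_c = (k_1/k_r) L₀ e^(−k_1 t_c) = (0.396/2.15) × 40.8 × e^(−0.396×0.6920) = 0.1842 × 40.8 × 0.7603 = 5.713 mg/L.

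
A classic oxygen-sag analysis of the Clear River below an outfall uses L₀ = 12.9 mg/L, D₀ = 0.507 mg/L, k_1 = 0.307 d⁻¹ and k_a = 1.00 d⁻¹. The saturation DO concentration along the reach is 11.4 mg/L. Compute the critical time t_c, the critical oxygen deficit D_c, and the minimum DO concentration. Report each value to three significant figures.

At the critical point dD/dt = 0, so k_1 L₀ e^(−k_1 t) = k_a D. Substituting D(t) from the Streeter–Phelps equation and solving for t gives
t_c = ln[(k_a/k_1)(1 − D₀(k_a−k_1)/(k_1 L₀))] / (k_a−k_1).
Here k_a−k_1 = 0.6930 d⁻¹ and 1 − D₀(k_a−k_1)/(k_1 L₀) = 1 − 0.507×0.6930/(0.307×12.9) = 0.9113, so
t_c = ln(3.257 × 0.9113) / 0.6930 = 1.088 / 0.6930 = 1.570 d.
L(t_c) = L₀ e^(−k_1 t_c) = 12.9 × 0.6176 = 7.966 mg/L, and at the critical point k_a D_c = k_1 L, so D_c = (0.307/1.00) × 7.966 = 2.446 mg/L.
Minimum DO = C_s − D_c = 11.4 − 2.446 = 8.954 mg/L.

t_c ≈ 1.57 d; D_c ≈ 2.45 mg/L; min DO ≈ 8.95 mg/L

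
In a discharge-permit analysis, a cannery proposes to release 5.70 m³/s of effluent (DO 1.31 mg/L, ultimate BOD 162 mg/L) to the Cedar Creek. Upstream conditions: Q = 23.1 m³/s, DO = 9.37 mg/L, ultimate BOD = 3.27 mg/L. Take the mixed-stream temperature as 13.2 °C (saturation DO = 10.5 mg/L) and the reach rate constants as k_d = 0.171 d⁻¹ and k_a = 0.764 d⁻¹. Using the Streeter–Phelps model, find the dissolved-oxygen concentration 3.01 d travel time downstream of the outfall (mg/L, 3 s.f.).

DO ≈ 5.25 mg/L

Mixed DO = (23.1×9.37 + 5.70×1.31)/(23.1+5.70) = 223.9/28.80 = 7.775 mg/L.
Mixed L₀ = (23.1×3.27 + 5.70×162)/(28.80) = 998.9/28.80 = 34.69 mg/L.
Initial deficit D₀ = C_s − DO₀ = 10.5 − 7.775 = 2.725 mg/L.
D(3.01) = [0.171×34.69/(0.764−0.171)](e^(−0.171×3.01) − e^(−0.764×3.01)) + 2.725 e^(−0.764×3.01)
= 10.00 × (0.5977 − 0.1003) + 2.725 × 0.1003 = 5.248 mg/L.
DO = 10.5 − 5.248 = 5.252 mg/L.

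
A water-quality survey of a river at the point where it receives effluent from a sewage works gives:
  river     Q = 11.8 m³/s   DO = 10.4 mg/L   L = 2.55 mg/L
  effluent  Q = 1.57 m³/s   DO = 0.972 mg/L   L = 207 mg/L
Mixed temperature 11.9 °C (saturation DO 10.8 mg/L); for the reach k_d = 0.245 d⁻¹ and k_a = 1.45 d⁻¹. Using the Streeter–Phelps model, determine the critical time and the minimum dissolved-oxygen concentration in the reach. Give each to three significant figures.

Mixed DO = (11.8×10.4 + 1.57×0.972)/(11.8+1.57) = 124.2/13.37 = 9.293 mg/L.
Mixed L₀ = (11.8×2.55 + 1.57×207)/(13.37) = 355.1/13.37 = 26.56 mg/L.
Initial deficit D₀ = C_s − DO₀ = 10.8 − 9.293 = 1.507 mg/L.
t_c = (1/1.205) ln[(1.45/0.245)(1 − 1.507×1.205/(0.245×26.56))] = 0.8299 × ln(4.267) = 1.204 d.
D_c = (0.245/1.45) × 26.56 × e^(−0.245×1.204) = 0.1690 × 26.56 × 0.7445 = 3.341 mg/L.
Minimum DO = 10.8 − 3.341 = 7.459 mg/L.

t_c ≈ 1.20 d; minimum DO ≈ 7.46 mg/L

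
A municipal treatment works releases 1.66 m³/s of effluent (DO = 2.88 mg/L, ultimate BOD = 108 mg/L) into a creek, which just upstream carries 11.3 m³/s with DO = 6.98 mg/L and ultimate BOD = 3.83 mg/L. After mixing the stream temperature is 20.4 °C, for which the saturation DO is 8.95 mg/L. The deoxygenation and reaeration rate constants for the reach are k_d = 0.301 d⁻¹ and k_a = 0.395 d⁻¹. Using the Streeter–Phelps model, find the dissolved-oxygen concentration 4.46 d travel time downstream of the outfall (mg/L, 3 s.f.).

DO ≈ 3.60 mg/L

Mixed DO = (11.3×6.98 + 1.66×2.88)/(11.3+1.66) = 83.65/12.96 = 6.455 mg/L.
Mixed L₀ = (11.3×3.83 + 1.66×108)/(12.96) = 222.6/12.96 = 17.17 mg/L.
Initial deficit D₀ = C_s − DO₀ = 8.95 − 6.455 = 2.495 mg/L.
D(4.46) = [0.301×17.17/(0.395−0.301)](e^(−0.301×4.46) − e^(−0.395×4.46)) + 2.495 e^(−0.395×4.46)
= 54.99 × (0.2612 − 0.1718) + 2.495 × 0.1718 = 5.347 mg/L.
DO = 8.95 − 5.347 = 3.603 mg/L.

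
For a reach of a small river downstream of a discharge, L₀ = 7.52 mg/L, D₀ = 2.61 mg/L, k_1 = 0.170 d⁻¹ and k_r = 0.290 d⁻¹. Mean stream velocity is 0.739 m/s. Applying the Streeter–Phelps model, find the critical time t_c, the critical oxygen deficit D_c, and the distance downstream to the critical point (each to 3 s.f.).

t_c = [1/(k_r−k_1)] ln[(k_r/k_1)(1 − D₀(k_r−k_1)/(k_1 L₀))]
= [1/(0.290−0.170)] ln[(0.290/0.170)(1 − 2.61×0.1200/(0.170×7.52))]
= (1/0.1200) ln[1.706 × 0.7550] = 8.333 × ln(1.288) = 8.333 × 0.2531 = 2.109 d.
D_c = (k_1/k_r) L₀ e^(−k_1 t_c) = (0.170/0.290) × 7.52 × e^(−0.170×2.109) = 0.5862 × 7.52 × 0.6987 = 3.080 mg/L.
x_c = v t_c = 0.739 m/s × 2.109 d × 86400 s/d = 134600 m ≈ 135 km.

t_c ≈ 2.11 d; D_c ≈ 3.08 mg/L; x_c ≈ 135 km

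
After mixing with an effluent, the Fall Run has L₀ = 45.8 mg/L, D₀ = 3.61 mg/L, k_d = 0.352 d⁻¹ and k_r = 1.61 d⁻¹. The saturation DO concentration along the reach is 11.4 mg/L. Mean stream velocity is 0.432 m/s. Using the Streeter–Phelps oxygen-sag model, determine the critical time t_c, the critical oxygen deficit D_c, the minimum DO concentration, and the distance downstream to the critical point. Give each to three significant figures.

With k_r/k_d = 4.574 and 1 − D₀(k_r−k_d)/(k_d L₀) = 0.7183,
t_c = ln(4.574 × 0.7183) / (1.61 − 0.352) = ln(3.285) / 1.258 = 1.189/1.258 = 0.9455 d.
D_c = (k_d/k_r) L₀ e^(−k_d t_c) = (0.352/1.61) × 45.8 × e^(−0.352×0.9455) = 0.2186 × 45.8 × 0.7169 = 7.179 mg/L.
Minimum DO = C_s − D_c = 11.4 − 7.179 = 4.221 mg/L.
x_c = v t_c = 0.432 m/s × 0.9455 d × 86400 s/d = 35290 m ≈ 35.3 km.

t_c ≈ 0.946 d; D_c ≈ 7.18 mg/L; min DO ≈ 4.22 mg/L; x_c ≈ 35.3 km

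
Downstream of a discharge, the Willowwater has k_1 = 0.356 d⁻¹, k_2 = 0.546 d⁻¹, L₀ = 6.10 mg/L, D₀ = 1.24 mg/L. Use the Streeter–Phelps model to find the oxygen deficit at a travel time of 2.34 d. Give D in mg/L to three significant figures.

k_1 L₀/(k_2−k_1) = 0.356×6.10/(0.546−0.356) = 2.172/0.1900 = 11.43 mg/L.
e^(−k_1 t) = e^(−0.356×2.340) = 0.4347; e^(−k_2 t) = e^(−0.546×2.340) = 0.2787.
D = 11.43 × (0.4347 − 0.2787) + 1.24 × 0.2787 = 1.783 + 0.3456 = 2.129 mg/L.

D ≈ 2.13 mg/L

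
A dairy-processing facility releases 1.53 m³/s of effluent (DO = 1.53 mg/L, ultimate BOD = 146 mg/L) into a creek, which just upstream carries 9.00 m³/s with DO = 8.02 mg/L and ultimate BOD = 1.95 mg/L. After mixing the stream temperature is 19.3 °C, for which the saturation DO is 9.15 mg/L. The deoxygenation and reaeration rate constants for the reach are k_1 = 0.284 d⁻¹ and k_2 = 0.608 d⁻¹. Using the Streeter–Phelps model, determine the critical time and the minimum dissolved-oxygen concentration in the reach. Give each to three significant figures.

Mixed DO = (9.00×8.02 + 1.53×1.53)/(9.00+1.53) = 74.52/10.53 = 7.077 mg/L.
Mixed L₀ = (9.00×1.95 + 1.53×146)/(10.53) = 240.9/10.53 = 22.88 mg/L.
Initial deficit D₀ = C_s − DO₀ = 9.15 − 7.077 = 2.073 mg/L.
t_c = (1/0.3240) ln[(0.608/0.284)(1 − 2.073×0.3240/(0.284×22.88))] = 3.086 × ln(1.920) = 2.013 d.
D_c = (0.284/0.608) × 22.88 × e^(−0.284×2.013) = 0.4671 × 22.88 × 0.5646 = 6.034 mg/L.
Minimum DO = 9.15 − 6.034 = 3.116 mg/L.

t_c ≈ 2.01 d; minimum DO ≈ 3.12 mg/L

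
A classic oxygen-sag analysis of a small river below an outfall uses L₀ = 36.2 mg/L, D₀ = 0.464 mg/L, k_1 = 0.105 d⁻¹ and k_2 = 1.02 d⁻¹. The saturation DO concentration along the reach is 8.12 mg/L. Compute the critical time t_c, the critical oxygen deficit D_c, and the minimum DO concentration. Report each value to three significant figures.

t_c ≈ 2.36 d; D_c ≈ 2.91 mg/L; min DO ≈ 5.21 mg/L

With k_2/k_1 = 9.714 and 1 − D₀(k_2−k_1)/(k_1 L₀) = 0.8883,
t_c = ln(9.714 × 0.8883) / (1.02 − 0.105) = ln(8.629) / 0.9150 = 2.155/0.9150 = 2.355 d.
D_c = (k_1/k_2) L₀ e^(−k_1 t_c) = (0.105/1.02) × 36.2 × e^(−0.105×2.355) = 0.1029 × 36.2 × 0.7809 = 2.910 mg/L.
Minimum DO = C_s − D_c = 8.12 − 2.910 = 5.210 mg/L.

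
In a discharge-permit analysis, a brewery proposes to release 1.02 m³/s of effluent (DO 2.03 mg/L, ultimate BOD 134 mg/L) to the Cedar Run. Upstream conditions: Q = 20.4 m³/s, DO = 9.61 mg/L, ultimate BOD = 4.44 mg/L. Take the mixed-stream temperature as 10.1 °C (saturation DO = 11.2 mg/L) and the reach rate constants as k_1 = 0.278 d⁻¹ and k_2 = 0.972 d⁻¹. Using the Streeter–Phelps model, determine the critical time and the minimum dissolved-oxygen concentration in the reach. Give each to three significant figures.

Mixed DO = (20.4×9.61 + 1.02×2.03)/(20.4+1.02) = 198.1/21.42 = 9.249 mg/L.
Mixed L₀ = (20.4×4.44 + 1.02×134)/(21.42) = 227.3/21.42 = 10.61 mg/L.
Initial deficit D₀ = C_s − DO₀ = 11.2 − 9.249 = 1.951 mg/L.
t_c = (1/0.6940) ln[(0.972/0.278)(1 − 1.951×0.6940/(0.278×10.61))] = 1.441 × ln(1.891) = 0.9183 d.
D_c = (0.278/0.972) × 10.61 × e^(−0.278×0.9183) = 0.2860 × 10.61 × 0.7747 = 2.351 mg/L.
Minimum DO = 11.2 − 2.351 = 8.849 mg/L.

t_c ≈ 0.918 d; minimum DO ≈ 8.85 mg/L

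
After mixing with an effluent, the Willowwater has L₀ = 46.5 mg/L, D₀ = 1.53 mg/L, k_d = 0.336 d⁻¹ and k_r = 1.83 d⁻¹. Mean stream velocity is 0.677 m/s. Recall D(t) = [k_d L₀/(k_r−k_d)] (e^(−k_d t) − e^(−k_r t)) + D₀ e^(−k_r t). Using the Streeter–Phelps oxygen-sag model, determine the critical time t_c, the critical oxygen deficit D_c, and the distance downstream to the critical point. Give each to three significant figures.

t_c ≈ 1.03 d; D_c ≈ 6.04 mg/L; x_c ≈ 60.2 km

At the critical point dD/dt = 0, so k_d L₀ e^(−k_d t) = k_r D. Substituting D(t) from the Streeter–Phelps equation and solving for t gives
t_c = ln[(k_r/k_d)(1 − D₀(k_r−k_d)/(k_d L₀))] / (k_r−k_d).
Here k_r−k_d = 1.494 d⁻¹ and 1 − D₀(k_r−k_d)/(k_d L₀) = 1 − 1.53×1.494/(0.336×46.5) = 0.8537, so
t_c = ln(5.446 × 0.8537) / 1.494 = 1.537 / 1.494 = 1.029 d.
L(t_c) = L₀ e^(−k_d t_c) = 46.5 × 0.7078 = 32.91 mg/L, and at the critical point k_r D_c = k_d L, so D_c = (0.336/1.83) × 32.91 = 6.043 mg/L.
x_c = v t_c = 0.677 m/s × 1.029 d × 86400 s/d = 60170 m ≈ 60.2 km.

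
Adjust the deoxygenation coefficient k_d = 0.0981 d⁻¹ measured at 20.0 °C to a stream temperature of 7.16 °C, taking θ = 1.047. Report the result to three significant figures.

k_d ≈ 0.0544 d⁻¹

k_d(T₂) = k_d(T₁) · θ^(T₂−T₁) = 0.0981 × 1.047^(7.16−20.0)
= 0.0981 × 1.047^-12.8 = 0.0981 × 0.5545 = 0.05439 d⁻¹.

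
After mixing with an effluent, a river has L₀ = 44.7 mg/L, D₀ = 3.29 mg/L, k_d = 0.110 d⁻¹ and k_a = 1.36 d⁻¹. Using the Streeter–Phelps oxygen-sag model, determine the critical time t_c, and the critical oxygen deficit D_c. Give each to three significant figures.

At the critical point dD/dt = 0, so k_d L₀ e^(−k_d t) = k_a D. Substituting D(t) from the Streeter–Phelps equation and solving for t gives
t_c = ln[(k_a/k_d)(1 − D₀(k_a−k_d)/(k_d L₀))] / (k_a−k_d).
Here k_a−k_d = 1.250 d⁻¹ and 1 − D₀(k_a−k_d)/(k_d L₀) = 1 − 3.29×1.250/(0.110×44.7) = 0.1636, so
t_c = ln(12.36 × 0.1636) / 1.250 = 0.7045 / 1.250 = 0.5636 d.
D_c = (k_d/k_a) L₀ e^(−k_d t_c) = (0.110/1.36) × 44.7 × e^(−0.110×0.5636) = 0.08088 × 44.7 × 0.9399 = 3.398 mg/L.

t_c ≈ 0.564 d; D_c ≈ 3.40 mg/L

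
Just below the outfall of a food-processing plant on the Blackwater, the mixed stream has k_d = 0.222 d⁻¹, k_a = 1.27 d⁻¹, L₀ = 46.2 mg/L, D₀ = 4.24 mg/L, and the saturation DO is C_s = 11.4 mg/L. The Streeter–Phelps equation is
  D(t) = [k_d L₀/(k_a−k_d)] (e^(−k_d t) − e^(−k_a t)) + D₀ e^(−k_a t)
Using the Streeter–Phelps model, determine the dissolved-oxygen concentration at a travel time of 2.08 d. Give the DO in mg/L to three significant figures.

k_d L₀/(k_a−k_d) = 0.222×46.2/(1.27−0.222) = 10.26/1.048 = 9.787 mg/L.
e^(−k_d t) = e^(−0.222×2.080) = 0.6302; e^(−k_a t) = e^(−1.27×2.080) = 0.07125.
D = 9.787 × (0.6302 − 0.07125) + 4.24 × 0.07125 = 5.470 + 0.3021 = 5.772 mg/L.
DO = C_s − D = 11.4 − 5.772 = 5.628 mg/L.

DO ≈ 5.63 mg/L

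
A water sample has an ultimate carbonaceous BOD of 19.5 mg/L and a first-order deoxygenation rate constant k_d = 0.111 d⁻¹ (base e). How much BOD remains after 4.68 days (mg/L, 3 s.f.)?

L_t = L₀ e^(−k_d t) = 19.5 × e^(−0.111×4.68) = 19.5 × 0.5948 = 11.60 mg/L.

L ≈ 11.6 mg/L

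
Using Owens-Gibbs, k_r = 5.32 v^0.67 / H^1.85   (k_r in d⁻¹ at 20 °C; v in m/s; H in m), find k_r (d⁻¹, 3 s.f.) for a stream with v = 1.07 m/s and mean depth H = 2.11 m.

k_r ≈ 1.40 d⁻¹

k_r = 5.32 × 1.07^0.67 / 2.11^1.85 = 5.32 × 1.046 / 3.980 = 1.399 d⁻¹.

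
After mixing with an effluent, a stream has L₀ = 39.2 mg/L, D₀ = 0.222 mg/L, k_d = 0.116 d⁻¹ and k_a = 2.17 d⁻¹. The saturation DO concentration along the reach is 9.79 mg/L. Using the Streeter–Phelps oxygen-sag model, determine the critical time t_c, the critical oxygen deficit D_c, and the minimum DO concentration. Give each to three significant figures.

t_c ≈ 1.37 d; D_c ≈ 1.79 mg/L; min DO ≈ 8.00 mg/L

At the critical point dD/dt = 0, so k_d L₀ e^(−k_d t) = k_a D. Substituting D(t) from the Streeter–Phelps equation and solving for t gives
t_c = ln[(k_a/k_d)(1 − D₀(k_a−k_d)/(k_d L₀))] / (k_a−k_d).
Here k_a−k_d = 2.054 d⁻¹ and 1 − D₀(k_a−k_d)/(k_d L₀) = 1 − 0.222×2.054/(0.116×39.2) = 0.8997, so
t_c = ln(18.71 × 0.8997) / 2.054 = 2.823 / 2.054 = 1.374 d.
D_c = (k_d/k_a) L₀ e^(−k_d t_c) = (0.116/2.17) × 39.2 × e^(−0.116×1.374) = 0.05346 × 39.2 × 0.8526 = 1.787 mg/L.
Minimum DO = C_s − D_c = 9.79 − 1.787 = 8.003 mg/L.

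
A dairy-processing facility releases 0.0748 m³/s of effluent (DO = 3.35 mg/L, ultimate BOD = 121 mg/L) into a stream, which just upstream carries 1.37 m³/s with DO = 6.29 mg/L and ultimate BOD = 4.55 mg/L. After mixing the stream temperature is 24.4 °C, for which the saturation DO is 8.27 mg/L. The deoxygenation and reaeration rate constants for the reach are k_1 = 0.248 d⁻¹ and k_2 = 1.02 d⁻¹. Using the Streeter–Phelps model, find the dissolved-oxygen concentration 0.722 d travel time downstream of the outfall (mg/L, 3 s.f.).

Mixed DO = (1.37×6.29 + 0.0748×3.35)/(1.37+0.0748) = 8.868/1.445 = 6.138 mg/L.
Mixed L₀ = (1.37×4.55 + 0.0748×121)/(1.445) = 15.28/1.445 = 10.58 mg/L.
Initial deficit D₀ = C_s − DO₀ = 8.27 − 6.138 = 2.132 mg/L.
D(0.722) = [0.248×10.58/(1.02−0.248)](e^(−0.248×0.722) − e^(−1.02×0.722)) + 2.132 e^(−1.02×0.722)
= 3.398 × (0.8361 − 0.4788) + 2.132 × 0.4788 = 2.235 mg/L.
DO = 8.27 − 2.235 = 6.035 mg/L.

DO ≈ 6.04 mg/L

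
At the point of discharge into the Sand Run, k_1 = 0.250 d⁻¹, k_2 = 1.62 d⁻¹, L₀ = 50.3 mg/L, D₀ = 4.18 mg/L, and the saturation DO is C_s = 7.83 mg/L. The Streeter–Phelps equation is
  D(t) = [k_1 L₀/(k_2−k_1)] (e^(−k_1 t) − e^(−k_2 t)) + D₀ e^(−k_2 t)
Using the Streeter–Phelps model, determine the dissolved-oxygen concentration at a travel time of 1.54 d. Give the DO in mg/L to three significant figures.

DO ≈ 2.00 mg/L

k_1 L₀/(k_2−k_1) = 0.250×50.3/(1.62−0.250) = 12.57/1.370 = 9.179 mg/L.
e^(−k_1 t) = e^(−0.250×1.540) = 0.6805; e^(−k_2 t) = e^(−1.62×1.540) = 0.08251.
D = 9.179 × (0.6805 − 0.08251) + 4.18 × 0.08251 = 5.488 + 0.3449 = 5.833 mg/L.
DO = C_s − D = 7.83 − 5.833 = 1.997 mg/L.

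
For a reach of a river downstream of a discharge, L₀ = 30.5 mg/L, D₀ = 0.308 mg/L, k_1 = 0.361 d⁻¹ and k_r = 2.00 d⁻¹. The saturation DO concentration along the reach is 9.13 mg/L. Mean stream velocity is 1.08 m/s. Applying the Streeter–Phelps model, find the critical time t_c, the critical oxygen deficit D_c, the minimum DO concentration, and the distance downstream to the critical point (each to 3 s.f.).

With k_r/k_1 = 5.540 and 1 − D₀(k_r−k_1)/(k_1 L₀) = 0.9542,
t_c = ln(5.540 × 0.9542) / (2.00 − 0.361) = ln(5.286) / 1.639 = 1.665/1.639 = 1.016 d.
L(t_c) = L₀ e^(−k_1 t_c) = 30.5 × 0.6930 = 21.14 mg/L, and at the critical point k_r D_c = k_1 L, so D_c = (0.361/2.00) × 21.14 = 3.815 mg/L.
Minimum DO = C_s − D_c = 9.13 − 3.815 = 5.315 mg/L.
x_c = v t_c = 1.08 m/s × 1.016 d × 86400 s/d = 94800 m ≈ 94.8 km.

t_c ≈ 1.02 d; D_c ≈ 3.82 mg/L; min DO ≈ 5.31 mg/L; x_c ≈ 94.8 km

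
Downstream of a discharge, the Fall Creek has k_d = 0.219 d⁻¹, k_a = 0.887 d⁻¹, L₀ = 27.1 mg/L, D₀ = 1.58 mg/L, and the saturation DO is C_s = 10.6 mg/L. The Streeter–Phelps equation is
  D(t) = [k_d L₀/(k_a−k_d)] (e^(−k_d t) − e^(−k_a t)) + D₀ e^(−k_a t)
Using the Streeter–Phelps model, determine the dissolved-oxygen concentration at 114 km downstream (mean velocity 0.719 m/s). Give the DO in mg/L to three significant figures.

DO ≈ 6.09 mg/L

Travel time t = x/v = 114 km / (0.719 m/s) = 114000 m / 0.719 m/s = 158600 s = 1.835 d.
k_d L₀/(k_a−k_d) = 0.219×27.1/(0.887−0.219) = 5.935/0.6680 = 8.885 mg/L.
e^(−k_d t) = e^(−0.219×1.835) = 0.6691; e^(−k_a t) = e^(−0.887×1.835) = 0.1964.
D = 8.885 × (0.6691 − 0.1964) + 1.58 × 0.1964 = 4.200 + 0.3103 = 4.510 mg/L.
DO = C_s − D = 10.6 − 4.510 = 6.090 mg/L.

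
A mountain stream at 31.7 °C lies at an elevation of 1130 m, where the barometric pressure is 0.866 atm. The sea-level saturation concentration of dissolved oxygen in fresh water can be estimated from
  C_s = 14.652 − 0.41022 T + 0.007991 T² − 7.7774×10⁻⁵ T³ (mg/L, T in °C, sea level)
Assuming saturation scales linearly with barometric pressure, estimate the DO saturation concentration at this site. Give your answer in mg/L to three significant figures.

At sea level: C_s = 14.652 − 0.41022×31.7 + 0.007991×31.7² − 7.7774×10⁻⁵×31.7³ = 7.201 mg/L.
Pressure correction: C_s' = 7.201 × 0.866 = 6.236 mg/L.

C_s ≈ 6.24 mg/L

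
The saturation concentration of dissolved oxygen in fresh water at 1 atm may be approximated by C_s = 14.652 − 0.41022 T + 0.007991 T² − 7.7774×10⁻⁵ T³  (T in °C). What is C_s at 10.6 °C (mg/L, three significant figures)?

C_s ≈ 11.1 mg/L

C_s = 14.652 − 0.41022×10.6 + 0.007991×10.6² − 7.7774×10⁻⁵×10.6³ = 11.11 mg/L.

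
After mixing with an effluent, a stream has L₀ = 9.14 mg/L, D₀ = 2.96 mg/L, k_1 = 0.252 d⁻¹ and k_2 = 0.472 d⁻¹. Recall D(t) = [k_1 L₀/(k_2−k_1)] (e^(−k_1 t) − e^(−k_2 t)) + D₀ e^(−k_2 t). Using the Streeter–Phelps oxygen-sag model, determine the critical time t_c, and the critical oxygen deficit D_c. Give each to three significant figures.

t_c ≈ 1.34 d; D_c ≈ 3.48 mg/L

With k_2/k_1 = 1.873 and 1 − D₀(k_2−k_1)/(k_1 L₀) = 0.7173,
t_c = ln(1.873 × 0.7173) / (0.472 − 0.252) = ln(1.343) / 0.2200 = 0.2953/0.2200 = 1.342 d.
D_c = (k_1/k_2) L₀ e^(−k_1 t_c) = (0.252/0.472) × 9.14 × e^(−0.252×1.342) = 0.5339 × 9.14 × 0.7131 = 3.480 mg/L.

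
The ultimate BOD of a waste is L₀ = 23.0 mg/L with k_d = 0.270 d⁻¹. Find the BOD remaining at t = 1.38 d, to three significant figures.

L ≈ 15.8 mg/L

L_t = L₀ e^(−k_d t) = 23.0 × e^(−0.270×1.38) = 23.0 × 0.6889 = 15.85 mg/L.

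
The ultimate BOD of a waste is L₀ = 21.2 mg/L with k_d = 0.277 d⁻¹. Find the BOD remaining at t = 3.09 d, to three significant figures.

L ≈ 9.01 mg/L

L_t = L₀ e^(−k_d t) = 21.2 × e^(−0.277×3.09) = 21.2 × 0.4249 = 9.008 mg/L.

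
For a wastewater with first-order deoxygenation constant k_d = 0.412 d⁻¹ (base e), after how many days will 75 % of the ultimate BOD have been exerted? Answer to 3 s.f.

t ≈ 3.36 d

y/L₀ = 1 − e^(−k_d t) = 0.75 ⇒ e^(−k_d t) = 0.250
t = −ln(0.250) / 0.412 = 1.386 / 0.412 = 3.365 d.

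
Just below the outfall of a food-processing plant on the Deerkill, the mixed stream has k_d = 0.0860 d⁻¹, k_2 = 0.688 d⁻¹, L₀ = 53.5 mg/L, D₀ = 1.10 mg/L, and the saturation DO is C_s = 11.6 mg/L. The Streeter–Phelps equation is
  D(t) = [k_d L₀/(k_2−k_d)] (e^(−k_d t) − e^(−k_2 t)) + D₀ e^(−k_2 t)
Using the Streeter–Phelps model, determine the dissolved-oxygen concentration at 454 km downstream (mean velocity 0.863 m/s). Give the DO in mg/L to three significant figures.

Travel time t = x/v = 454 km / (0.863 m/s) = 454000 m / 0.863 m/s = 526100 s = 6.089 d.
k_d L₀/(k_2−k_d) = 0.0860×53.5/(0.688−0.0860) = 4.601/0.6020 = 7.643 mg/L.
e^(−k_d t) = e^(−0.0860×6.089) = 0.5924; e^(−k_2 t) = e^(−0.688×6.089) = 0.01516.
D = 7.643 × (0.5924 − 0.01516) + 1.10 × 0.01516 = 4.411 + 0.01668 = 4.428 mg/L.
DO = C_s − D = 11.6 − 4.428 = 7.172 mg/L.

DO ≈ 7.17 mg/L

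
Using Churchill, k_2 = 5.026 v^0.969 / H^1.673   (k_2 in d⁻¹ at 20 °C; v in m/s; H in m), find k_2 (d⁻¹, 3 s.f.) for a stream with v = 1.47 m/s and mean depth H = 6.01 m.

k_2 = 5.026 × 1.47^0.969 / 6.01^1.673 = 5.026 × 1.453 / 20.09 = 0.3633 d⁻¹.

k_2 ≈ 0.363 d⁻¹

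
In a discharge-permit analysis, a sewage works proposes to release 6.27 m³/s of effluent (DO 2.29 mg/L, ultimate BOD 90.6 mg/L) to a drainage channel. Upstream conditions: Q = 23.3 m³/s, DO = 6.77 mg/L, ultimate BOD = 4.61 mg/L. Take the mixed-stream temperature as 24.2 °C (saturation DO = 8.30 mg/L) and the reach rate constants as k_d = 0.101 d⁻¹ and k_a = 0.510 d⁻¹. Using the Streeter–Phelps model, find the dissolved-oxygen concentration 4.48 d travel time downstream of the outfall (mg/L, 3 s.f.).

Mixed DO = (23.3×6.77 + 6.27×2.29)/(23.3+6.27) = 172.1/29.57 = 5.820 mg/L.
Mixed L₀ = (23.3×4.61 + 6.27×90.6)/(29.57) = 675.5/29.57 = 22.84 mg/L.
Initial deficit D₀ = C_s − DO₀ = 8.30 − 5.820 = 2.480 mg/L.
D(4.48) = [0.101×22.84/(0.510−0.101)](e^(−0.101×4.48) − e^(−0.510×4.48)) + 2.480 e^(−0.510×4.48)
= 5.641 × (0.6360 − 0.1018) + 2.480 × 0.1018 = 3.266 mg/L.
DO = 8.30 − 3.266 = 5.034 mg/L.

DO ≈ 5.03 mg/L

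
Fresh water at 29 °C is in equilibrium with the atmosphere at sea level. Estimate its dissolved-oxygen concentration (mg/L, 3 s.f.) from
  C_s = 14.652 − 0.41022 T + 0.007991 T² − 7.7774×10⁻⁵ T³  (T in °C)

C_s = 14.652 − 0.41022×29 + 0.007991×29² − 7.7774×10⁻⁵×29³ = 7.579 mg/L.

C_s ≈ 7.58 mg/L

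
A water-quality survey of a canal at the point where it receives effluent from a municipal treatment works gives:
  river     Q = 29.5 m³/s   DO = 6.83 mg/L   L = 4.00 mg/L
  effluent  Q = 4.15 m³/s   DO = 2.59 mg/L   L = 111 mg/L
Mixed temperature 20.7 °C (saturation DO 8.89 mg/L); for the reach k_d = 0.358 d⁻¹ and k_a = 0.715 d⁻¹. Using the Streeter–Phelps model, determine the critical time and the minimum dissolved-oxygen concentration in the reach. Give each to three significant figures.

t_c ≈ 1.48 d; minimum DO ≈ 3.83 mg/L

Mixed DO = (29.5×6.83 + 4.15×2.59)/(29.5+4.15) = 212.2/33.65 = 6.307 mg/L.
Mixed L₀ = (29.5×4.00 + 4.15×111)/(33.65) = 578.7/33.65 = 17.20 mg/L.
Initial deficit D₀ = C_s − DO₀ = 8.89 − 6.307 = 2.583 mg/L.
t_c = (1/0.3570) ln[(0.715/0.358)(1 − 2.583×0.3570/(0.358×17.20))] = 2.801 × ln(1.698) = 1.483 d.
D_c = (0.358/0.715) × 17.20 × e^(−0.358×1.483) = 0.5007 × 17.20 × 0.5880 = 5.063 mg/L.
Minimum DO = 8.89 − 5.063 = 3.827 mg/L.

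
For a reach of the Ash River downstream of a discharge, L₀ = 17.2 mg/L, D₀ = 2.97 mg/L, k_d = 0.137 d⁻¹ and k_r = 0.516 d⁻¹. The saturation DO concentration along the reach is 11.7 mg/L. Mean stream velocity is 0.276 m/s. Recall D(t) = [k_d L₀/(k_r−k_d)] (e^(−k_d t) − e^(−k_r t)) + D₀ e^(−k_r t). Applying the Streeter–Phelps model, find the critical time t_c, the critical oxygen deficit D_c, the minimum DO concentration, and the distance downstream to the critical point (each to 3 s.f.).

t_c ≈ 1.79 d; D_c ≈ 3.58 mg/L; min DO ≈ 8.12 mg/L; x_c ≈ 42.6 km

t_c = [1/(k_r−k_d)] ln[(k_r/k_d)(1 − D₀(k_r−k_d)/(k_d L₀))]
= [1/(0.516−0.137)] ln[(0.516/0.137)(1 − 2.97×0.3790/(0.137×17.2))]
= (1/0.3790) ln[3.766 × 0.5223] = 2.639 × ln(1.967) = 2.639 × 0.6766 = 1.785 d.
L(t_c) = L₀ e^(−k_d t_c) = 17.2 × 0.7830 = 13.47 mg/L, and at the critical point k_r D_c = k_d L, so D_c = (0.137/0.516) × 13.47 = 3.576 mg/L.
Minimum DO = C_s − D_c = 11.7 − 3.576 = 8.124 mg/L.
x_c = v t_c = 0.276 m/s × 1.785 d × 86400 s/d = 42570 m ≈ 42.6 km.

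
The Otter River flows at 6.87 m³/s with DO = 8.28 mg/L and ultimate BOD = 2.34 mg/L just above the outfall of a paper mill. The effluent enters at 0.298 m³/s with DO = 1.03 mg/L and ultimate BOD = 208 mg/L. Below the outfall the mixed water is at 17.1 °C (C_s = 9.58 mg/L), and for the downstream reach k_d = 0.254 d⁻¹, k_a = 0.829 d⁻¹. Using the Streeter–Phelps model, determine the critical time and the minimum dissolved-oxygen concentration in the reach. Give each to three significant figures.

Mixed DO = (6.87×8.28 + 0.298×1.03)/(6.87+0.298) = 57.19/7.168 = 7.979 mg/L.
Mixed L₀ = (6.87×2.34 + 0.298×208)/(7.168) = 78.06/7.168 = 10.89 mg/L.
Initial deficit D₀ = C_s − DO₀ = 9.58 − 7.979 = 1.601 mg/L.
t_c = (1/0.5750) ln[(0.829/0.254)(1 − 1.601×0.5750/(0.254×10.89))] = 1.739 × ln(2.177) = 1.353 d.
D_c = (0.254/0.829) × 10.89 × e^(−0.254×1.353) = 0.3064 × 10.89 × 0.7091 = 2.366 mg/L.
Minimum DO = 9.58 − 2.366 = 7.214 mg/L.

t_c ≈ 1.35 d; minimum DO ≈ 7.21 mg/L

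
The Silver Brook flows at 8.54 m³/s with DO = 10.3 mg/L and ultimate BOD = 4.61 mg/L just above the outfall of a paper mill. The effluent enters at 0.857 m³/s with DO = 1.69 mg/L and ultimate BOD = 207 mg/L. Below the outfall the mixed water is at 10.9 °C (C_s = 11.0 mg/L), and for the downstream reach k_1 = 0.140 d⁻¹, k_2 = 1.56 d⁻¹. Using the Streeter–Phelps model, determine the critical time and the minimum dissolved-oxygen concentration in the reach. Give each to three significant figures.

Mixed DO = (8.54×10.3 + 0.857×1.69)/(8.54+0.857) = 89.41/9.397 = 9.515 mg/L.
Mixed L₀ = (8.54×4.61 + 0.857×207)/(9.397) = 216.8/9.397 = 23.07 mg/L.
Initial deficit D₀ = C_s − DO₀ = 11.0 − 9.515 = 1.485 mg/L.
t_c = (1/1.420) ln[(1.56/0.140)(1 − 1.485×1.420/(0.140×23.07))] = 0.7042 × ln(3.866) = 0.9523 d.
D_c = (0.140/1.56) × 23.07 × e^(−0.140×0.9523) = 0.08974 × 23.07 × 0.8752 = 1.812 mg/L.
Minimum DO = 11.0 − 1.812 = 9.188 mg/L.

t_c ≈ 0.952 d; minimum DO ≈ 9.19 mg/L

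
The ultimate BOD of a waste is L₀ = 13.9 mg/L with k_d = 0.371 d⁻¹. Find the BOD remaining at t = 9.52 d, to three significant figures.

L_t = L₀ e^(−k_d t) = 13.9 × e^(−0.371×9.52) = 13.9 × 0.02925 = 0.4066 mg/L.

L ≈ 0.407 mg/L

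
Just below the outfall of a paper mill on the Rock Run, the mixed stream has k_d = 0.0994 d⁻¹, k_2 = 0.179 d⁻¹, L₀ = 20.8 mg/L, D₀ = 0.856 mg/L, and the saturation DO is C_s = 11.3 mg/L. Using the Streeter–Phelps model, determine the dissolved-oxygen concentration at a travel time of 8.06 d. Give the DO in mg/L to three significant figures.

DO ≈ 5.58 mg/L

k_d L₀/(k_2−k_d) = 0.0994×20.8/(0.179−0.0994) = 2.068/0.07960 = 25.97 mg/L.
e^(−k_d t) = e^(−0.0994×8.060) = 0.4488; e^(−k_2 t) = e^(−0.179×8.060) = 0.2363.
D = 25.97 × (0.4488 − 0.2363) + 0.856 × 0.2363 = 5.520 + 0.2023 = 5.722 mg/L.
DO = C_s − D = 11.3 − 5.722 = 5.578 mg/L.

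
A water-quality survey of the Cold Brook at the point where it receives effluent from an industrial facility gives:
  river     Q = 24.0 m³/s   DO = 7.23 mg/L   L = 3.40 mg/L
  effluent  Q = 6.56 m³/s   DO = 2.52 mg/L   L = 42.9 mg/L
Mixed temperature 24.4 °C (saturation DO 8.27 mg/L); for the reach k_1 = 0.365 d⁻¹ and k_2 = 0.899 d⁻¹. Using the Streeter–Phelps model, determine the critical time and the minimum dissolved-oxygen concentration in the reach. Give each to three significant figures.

Mixed DO = (24.0×7.23 + 6.56×2.52)/(24.0+6.56) = 190.1/30.56 = 6.219 mg/L.
Mixed L₀ = (24.0×3.40 + 6.56×42.9)/(30.56) = 363.0/30.56 = 11.88 mg/L.
Initial deficit D₀ = C_s − DO₀ = 8.27 − 6.219 = 2.051 mg/L.
t_c = (1/0.5340) ln[(0.899/0.365)(1 − 2.051×0.5340/(0.365×11.88))] = 1.873 × ln(1.841) = 1.143 d.
D_c = (0.365/0.899) × 11.88 × e^(−0.365×1.143) = 0.4060 × 11.88 × 0.6590 = 3.178 mg/L.
Minimum DO = 8.27 − 3.178 = 5.092 mg/L.

t_c ≈ 1.14 d; minimum DO ≈ 5.09 mg/L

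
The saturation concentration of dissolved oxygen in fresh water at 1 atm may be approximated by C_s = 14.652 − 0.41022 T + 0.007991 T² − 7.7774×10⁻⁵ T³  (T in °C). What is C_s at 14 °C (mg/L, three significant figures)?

C_s = 14.652 − 0.41022×14 + 0.007991×14² − 7.7774×10⁻⁵×14³ = 10.26 mg/L.

C_s ≈ 10.3 mg/L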